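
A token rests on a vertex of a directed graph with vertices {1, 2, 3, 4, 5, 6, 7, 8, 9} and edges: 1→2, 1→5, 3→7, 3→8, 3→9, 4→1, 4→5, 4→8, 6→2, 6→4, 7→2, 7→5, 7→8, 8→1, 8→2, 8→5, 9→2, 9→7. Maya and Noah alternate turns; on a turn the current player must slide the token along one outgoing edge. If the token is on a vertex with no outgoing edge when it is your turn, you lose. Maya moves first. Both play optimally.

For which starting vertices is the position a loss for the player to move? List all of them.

2, 3, 5

Use the standard recursion: the mover loses at a terminal position; elsewhere, the mover wins exactly when some move hands the opponent an L position.
Every edge goes from a vertex to one that appears earlier in the order 5, 2, 1, 8, 7, 4, 9, 6, 3, so processing vertices in that order labels each vertex after all of its successors.
5: no outgoing edge → L
2: no outgoing edge → L
1: can move to 2, which is L ⇒ W
8: can move to 2, which is L ⇒ W
7: can move to 2, which is L ⇒ W
4: can move to 5, which is L ⇒ W
9: can move to 2, which is L ⇒ W
6: can move to 2, which is L ⇒ W
3: moves to 9(W), 7(W), 8(W); every one is W ⇒ L
The losing starting vertices are exactly the entries labelled L in this table (3 of them).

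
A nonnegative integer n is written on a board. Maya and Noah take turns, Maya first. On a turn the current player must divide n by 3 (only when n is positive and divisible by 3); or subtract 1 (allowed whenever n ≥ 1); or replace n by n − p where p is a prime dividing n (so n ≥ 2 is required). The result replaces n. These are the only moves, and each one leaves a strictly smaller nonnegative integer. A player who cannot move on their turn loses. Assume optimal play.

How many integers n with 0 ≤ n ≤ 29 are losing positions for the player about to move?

8

Compute win/loss labels from the base case upward. A position with no move is L. Any other position is W if it can reach an L in one move, else L.
n=0: no move → L
n=1: W (go to 0, an L position)
n=2: W (go to 0, an L position)
n=3: W (go to 0, an L position)
n=4: L (options 2(W), 3(W) are all W)
n=5: W (go to 0, an L position)
n=6: W (go to 4, an L position)
n=7: W (go to 0, an L position)
n=8: L (options 6(W), 7(W) are all W)
n=9: W (go to 8, an L position)
n=10: W (go to 8, an L position)
n=11: W (go to 0, an L position)
n=12: W (go to 4, an L position)
n=13: W (go to 0, an L position)
n=14: L (options 7(W), 12(W), 13(W) are all W)
n=15: W (go to 14, an L position)
n=16: W (go to 14, an L position)
n=17: W (go to 0, an L position)
n=18: L (options 6(W), 15(W), 16(W), 17(W) are all W)
n=19: W (go to 0, an L position)
n=20: W (go to 18, an L position)
n=21: W (go to 14, an L position)
n=22: L (options 11(W), 20(W), 21(W) are all W)
n=23: W (go to 0, an L position)
n=24: W (go to 8, an L position)
n=25: L (options 20(W), 24(W) are all W)
n=26: W (go to 25, an L position)
n=27: L (options 9(W), 24(W), 26(W) are all W)
n=28: W (go to 27, an L position)
n=29: W (go to 0, an L position)
L entries with 0 ≤ n ≤ 29: n = 0, 4, 8, 14, 18, 22, 25, 27; that makes 8.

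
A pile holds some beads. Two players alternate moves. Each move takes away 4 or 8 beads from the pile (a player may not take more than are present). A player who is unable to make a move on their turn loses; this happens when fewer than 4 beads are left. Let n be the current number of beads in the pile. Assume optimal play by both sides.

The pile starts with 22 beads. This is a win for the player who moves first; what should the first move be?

Remove 8, leaving 14.

Classify positions by backward induction: terminal positions (no move available) are L. From any other position, the mover wins iff some move reaches an L.
n=0: no move → L
n=1: no move → L
n=2: no move → L
n=3: no move → L
n=4: W (go to 0, an L position)
n=5: W (go to 1, an L position)
n=6: W (go to 2, an L position)
n=7: W (go to 3, an L position)
n=8: W (go to 0, an L position)
n=9: W (go to 1, an L position)
n=10: W (go to 2, an L position)
n=11: W (go to 3, an L position)
n=12: L (options 8(W), 4(W) are all W)
n=13: L (options 9(W), 5(W) are all W)
n=14: L (options 10(W), 6(W) are all W)
n=15: L (options 11(W), 7(W) are all W)
n=16: W (go to 12, an L position)
n=17: W (go to 13, an L position)
n=18: W (go to 14, an L position)
n=19: W (go to 15, an L position)
n=20: W (go to 12, an L position)
n=21: W (go to 13, an L position)
n=22: W (go to 14, an L position)
From 22, the L positions reachable in one move are: 14.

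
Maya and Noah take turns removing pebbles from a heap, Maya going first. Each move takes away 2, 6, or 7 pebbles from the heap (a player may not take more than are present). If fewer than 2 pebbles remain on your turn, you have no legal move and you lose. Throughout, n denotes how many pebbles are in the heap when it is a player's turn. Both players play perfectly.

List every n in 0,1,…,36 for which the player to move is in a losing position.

0, 1, 4, 5, 9, 13, 14, 17, 18, 22, 26, 27, 30, 31, 35

Work bottom-up. With no move the player to move loses. Otherwise the position is W if at least one move leads to an L position for the opponent, and L if every move leads to a W.
n=0: no move → L
n=1: no move → L
n=2: W (go to 0, an L position)
n=3: W (go to 1, an L position)
n=4: L (sole option 2(W) is W)
n=5: L (sole option 3(W) is W)
n=6: W (go to 4, an L position)
n=7: W (go to 5, an L position)
n=8: W (go to 1, an L position)
n=9: L (options 7(W), 3(W), 2(W) are all W)
n=10: W (go to 4, an L position)
n=11: W (go to 9, an L position)
n=12: W (go to 5, an L position)
n=13: L (options 11(W), 7(W), 6(W) are all W)
n=14: L (options 12(W), 8(W), 7(W) are all W)
n=15: W (go to 13, an L position)
n=16: W (go to 14, an L position)
n=17: L (options 15(W), 11(W), 10(W) are all W)
n=18: L (options 16(W), 12(W), 11(W) are all W)
n=19: W (go to 17, an L position)
n=20: W (go to 18, an L position)
n=21: W (go to 14, an L position)
n=22: L (options 20(W), 16(W), 15(W) are all W)
n=23: W (go to 17, an L position)
n=24: W (go to 22, an L position)
n=25: W (go to 18, an L position)
n=26: L (options 24(W), 20(W), 19(W) are all W)
n=27: L (options 25(W), 21(W), 20(W) are all W)
n=28: W (go to 26, an L position)
n=29: W (go to 27, an L position)
n=30: L (options 28(W), 24(W), 23(W) are all W)
n=31: L (options 29(W), 25(W), 24(W) are all W)
n=32: W (go to 30, an L position)
n=33: W (go to 31, an L position)
n=34: W (go to 27, an L position)
n=35: L (options 33(W), 29(W), 28(W) are all W)
n=36: W (go to 30, an L position)
The losing starting values of n are exactly the entries labelled L in this table (15 of them).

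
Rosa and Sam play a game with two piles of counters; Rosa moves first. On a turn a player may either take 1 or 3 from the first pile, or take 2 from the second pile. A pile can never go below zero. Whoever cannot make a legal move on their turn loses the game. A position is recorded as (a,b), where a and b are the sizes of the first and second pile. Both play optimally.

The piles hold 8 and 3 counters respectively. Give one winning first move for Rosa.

Classify positions by backward induction: terminal positions (no move available) are L. From any other position, the mover wins iff some move reaches an L.
No move ever increases a pile, so every position that can arise here has a ≤ 8 and b ≤ 3; it is enough to label the cells with 0 ≤ a ≤ 8 and 0 ≤ b ≤ 3.
Every move lowers a or b (never raises either), so fill the grid row by row in increasing a, and left to right within a row: each cell's successors are then already labelled.
      b=0  b=1  b=2  b=3
a=0:    L    L    W    W
a=1:    W    W    L    L
a=2:    L    L    W    W
a=3:    W    W    L    L
a=4:    L    L    W    W
a=5:    W    W    L    L
a=6:    L    L    W    W
a=7:    W    W    L    L
a=8:    L    L    W    W
Cells with no legal move (terminal, hence L): (0,0), (0,1).
The remaining L cells, each justified by listing all of its moves:
(1,2): moves to (0,2)(W), (1,0)(W); every one is W ⇒ L
(1,3): moves to (0,3)(W), (1,1)(W); every one is W ⇒ L
(2,0): the only move is to (1,0)(W), a W ⇒ L
(2,1): the only move is to (1,1)(W), a W ⇒ L
(3,2): moves to (2,2)(W), (0,2)(W), (3,0)(W); every one is W ⇒ L
(3,3): moves to (2,3)(W), (0,3)(W), (3,1)(W); every one is W ⇒ L
(4,0): moves to (3,0)(W), (1,0)(W); every one is W ⇒ L
(4,1): moves to (3,1)(W), (1,1)(W); every one is W ⇒ L
(5,2): moves to (4,2)(W), (2,2)(W), (5,0)(W); every one is W ⇒ L
(5,3): moves to (4,3)(W), (2,3)(W), (5,1)(W); every one is W ⇒ L
(6,0): moves to (5,0)(W), (3,0)(W); every one is W ⇒ L
(6,1): moves to (5,1)(W), (3,1)(W); every one is W ⇒ L
(7,2): moves to (6,2)(W), (4,2)(W), (7,0)(W); every one is W ⇒ L
(7,3): moves to (6,3)(W), (4,3)(W), (7,1)(W); every one is W ⇒ L
(8,0): moves to (7,0)(W), (5,0)(W); every one is W ⇒ L
(8,1): moves to (7,1)(W), (5,1)(W); every one is W ⇒ L
Every other cell has at least one move into one of the L cells above, so it is W.
From (8,3), the L positions reachable in one move are: (7,3), (5,3), (8,1). Any move reaching one of these is winning.

Move to (7,3).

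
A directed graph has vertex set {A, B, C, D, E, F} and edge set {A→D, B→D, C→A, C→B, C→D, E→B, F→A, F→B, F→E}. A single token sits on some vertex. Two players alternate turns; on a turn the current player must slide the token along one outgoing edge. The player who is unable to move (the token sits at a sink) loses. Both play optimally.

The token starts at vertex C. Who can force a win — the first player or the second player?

Compute win/loss labels from the base case upward. A position with no move is L. Any other position is W if it can reach an L in one move, else L.
Every edge goes from a vertex to one that appears earlier in the order D, B, A, E, F, C, so processing vertices in that order labels each vertex after all of its successors.
D: no outgoing edge → L
B: W (go to D, an L position)
A: W (go to D, an L position)
E: L (sole option B(W) is W)
F: W (go to E, an L position)
C: W (go to D, an L position)
From C the player to move can move to D, reaching an L position.

The first player wins.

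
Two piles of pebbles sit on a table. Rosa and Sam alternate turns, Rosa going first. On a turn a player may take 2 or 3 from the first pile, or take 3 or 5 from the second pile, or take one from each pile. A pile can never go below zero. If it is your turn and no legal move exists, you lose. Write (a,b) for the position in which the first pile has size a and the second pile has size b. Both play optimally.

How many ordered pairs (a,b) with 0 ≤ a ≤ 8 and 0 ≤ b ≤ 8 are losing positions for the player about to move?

25

Label each position W (a win for the player to move) or L (a loss). A position with no legal move is L; any other position is W exactly when some move reaches an L, and L when every move reaches a W.
Every move lowers a or b (never raises either), so fill the grid row by row in increasing a, and left to right within a row: each cell's successors are then already labelled.
      b=0  b=1  b=2  b=3  b=4  b=5  b=6  b=7  b=8
a=0:    L    L    L    W    W    W    W    W    L
a=1:    L    W    W    W    L    W    L    W    L
a=2:    W    W    W    L    L    W    W    W    W
a=3:    W    W    W    L    W    W    W    L    W
a=4:    W    L    L    W    W    W    W    W    W
a=5:    L    L    W    W    W    W    W    W    L
a=6:    L    W    W    W    L    W    L    W    L
a=7:    W    W    W    L    L    W    W    W    W
a=8:    W    W    L    L    W    W    W    W    W
Cells with no legal move (terminal, hence L): (0,0), (0,1), (0,2), (1,0).
The remaining L cells, each justified by listing all of its moves:
(0,8): →(0,5)(W), (0,3)(W) — all W, so L
(1,4): →(1,1)(W), (0,3)(W) — all W, so L
(1,6): →(1,3)(W), (1,1)(W), (0,5)(W) — all W, so L
(1,8): →(1,5)(W), (1,3)(W), (0,7)(W) — all W, so L
(2,3): →(0,3)(W), (2,0)(W), (1,2)(W) — all W, so L
(2,4): →(0,4)(W), (2,1)(W), (1,3)(W) — all W, so L
(3,3): →(1,3)(W), (0,3)(W), (3,0)(W), (2,2)(W) — all W, so L
(3,7): →(1,7)(W), (0,7)(W), (3,4)(W), (3,2)(W), (2,6)(W) — all W, so L
(4,1): →(2,1)(W), (1,1)(W), (3,0)(W) — all W, so L
(4,2): →(2,2)(W), (1,2)(W), (3,1)(W) — all W, so L
(5,0): →(3,0)(W), (2,0)(W) — all W, so L
(5,1): →(3,1)(W), (2,1)(W), (4,0)(W) — all W, so L
(5,8): →(3,8)(W), (2,8)(W), (5,5)(W), (5,3)(W), (4,7)(W) — all W, so L
(6,0): →(4,0)(W), (3,0)(W) — all W, so L
(6,4): →(4,4)(W), (3,4)(W), (6,1)(W), (5,3)(W) — all W, so L
(6,6): →(4,6)(W), (3,6)(W), (6,3)(W), (6,1)(W), (5,5)(W) — all W, so L
(6,8): →(4,8)(W), (3,8)(W), (6,5)(W), (6,3)(W), (5,7)(W) — all W, so L
(7,3): →(5,3)(W), (4,3)(W), (7,0)(W), (6,2)(W) — all W, so L
(7,4): →(5,4)(W), (4,4)(W), (7,1)(W), (6,3)(W) — all W, so L
(8,2): →(6,2)(W), (5,2)(W), (7,1)(W) — all W, so L
(8,3): →(6,3)(W), (5,3)(W), (8,0)(W), (7,2)(W) — all W, so L
Every other cell has at least one move into one of the L cells above, so it is W.
L cells per row: a=0: 4, a=1: 4, a=2: 2, a=3: 2, a=4: 2, a=5: 3, a=6: 4, a=7: 2, a=8: 2; total 25.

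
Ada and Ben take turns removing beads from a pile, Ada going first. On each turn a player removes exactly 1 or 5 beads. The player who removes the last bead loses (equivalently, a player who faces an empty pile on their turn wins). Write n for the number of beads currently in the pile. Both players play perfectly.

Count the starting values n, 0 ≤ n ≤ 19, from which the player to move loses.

10

Positions with no move are W. A position that does have a move is losing for the player to move precisely when every available move leads to a winning position for the opponent. Fill in the labels:
n=0: no move; the opponent has just taken the last bead and therefore loses → W
n=1: →0(W) only, which is W, so L
n=2: →1(L), so W
n=3: →2(W) only, which is W, so L
n=4: →3(L), so W
n=5: →4(W), 0(W) — all W, so L
n=6: →5(L), so W
n=7: →6(W), 2(W) — all W, so L
n=8: →7(L), so W
n=9: →8(W), 4(W) — all W, so L
n=10: →9(L), so W
n=11: →10(W), 6(W) — all W, so L
n=12: →11(L), so W
n=13: →12(W), 8(W) — all W, so L
n=14: →13(L), so W
n=15: →14(W), 10(W) — all W, so L
n=16: →15(L), so W
n=17: →16(W), 12(W) — all W, so L
n=18: →17(L), so W
n=19: →18(W), 14(W) — all W, so L
L entries with 0 ≤ n ≤ 19: n = 1, 3, 5, 7, 9, 11, 13, 15, 17, 19; that makes 10.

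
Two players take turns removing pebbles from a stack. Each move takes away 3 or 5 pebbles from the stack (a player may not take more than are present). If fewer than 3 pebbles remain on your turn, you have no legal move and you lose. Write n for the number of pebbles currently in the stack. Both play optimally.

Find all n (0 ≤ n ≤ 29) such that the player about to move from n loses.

0, 1, 2, 8, 9, 10, 16, 17, 18, 24, 25, 26

Work bottom-up. With no move the player to move loses. Otherwise the position is W if at least one move leads to an L position for the opponent, and L if every move leads to a W.
n=0: no move → L
n=1: no move → L
n=2: no move → L
n=3: →0(L), so W
n=4: →1(L), so W
n=5: →2(L), so W
n=6: →1(L), so W
n=7: →2(L), so W
n=8: →5(W), 3(W) — all W, so L
n=9: →6(W), 4(W) — all W, so L
n=10: →7(W), 5(W) — all W, so L
n=11: →8(L), so W
n=12: →9(L), so W
n=13: →10(L), so W
n=14: →9(L), so W
n=15: →10(L), so W
n=16: →13(W), 11(W) — all W, so L
n=17: →14(W), 12(W) — all W, so L
n=18: →15(W), 13(W) — all W, so L
n=19: →16(L), so W
n=20: →17(L), so W
n=21: →18(L), so W
n=22: →17(L), so W
n=23: →18(L), so W
n=24: →21(W), 19(W) — all W, so L
n=25: →22(W), 20(W) — all W, so L
n=26: →23(W), 21(W) — all W, so L
n=27: →24(L), so W
n=28: →25(L), so W
n=29: →26(L), so W
Reading off the rows marked L gives the requested list; there are 12 such values of n.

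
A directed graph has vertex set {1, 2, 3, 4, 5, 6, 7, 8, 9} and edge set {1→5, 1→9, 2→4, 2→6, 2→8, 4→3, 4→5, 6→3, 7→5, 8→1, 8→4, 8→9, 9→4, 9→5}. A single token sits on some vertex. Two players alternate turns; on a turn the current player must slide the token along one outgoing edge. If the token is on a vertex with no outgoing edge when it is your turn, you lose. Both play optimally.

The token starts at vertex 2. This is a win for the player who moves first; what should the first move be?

Move to 8.

Compute win/loss labels from the base case upward. A position with no move is L. Any other position is W if it can reach an L in one move, else L.
Every edge goes from a vertex to one that appears earlier in the order 3, 5, 6, 4, 9, 1, 8, 7, 2, so processing vertices in that order labels each vertex after all of its successors.
3: no outgoing edge → L
5: no outgoing edge → L
6: →3(L), so W
4: →5(L), so W
9: →5(L), so W
1: →5(L), so W
8: →1(W), 9(W), 4(W) — all W, so L
7: →5(L), so W
2: →8(L), so W
From 2, the L positions reachable in one move are: 8.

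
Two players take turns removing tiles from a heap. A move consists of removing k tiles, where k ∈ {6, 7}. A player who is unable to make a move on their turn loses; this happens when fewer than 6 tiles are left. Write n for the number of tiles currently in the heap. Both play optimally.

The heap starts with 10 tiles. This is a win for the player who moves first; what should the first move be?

Remove 6, leaving 4.

Label each position W (a win for the player to move) or L (a loss). A position with no legal move is L; any other position is W exactly when some move reaches an L, and L when every move reaches a W.
n=0: no move → L
n=1: no move → L
n=2: no move → L
n=3: no move → L
n=4: no move → L
n=5: no move → L
n=6: reaches L-position 0 → W
n=7: reaches L-position 1 → W
n=8: reaches L-position 2 → W
n=9: reaches L-position 3 → W
n=10: reaches L-position 4 → W
From 10, the L positions reachable in one move are: 4, 3. Any move reaching one of these is winning.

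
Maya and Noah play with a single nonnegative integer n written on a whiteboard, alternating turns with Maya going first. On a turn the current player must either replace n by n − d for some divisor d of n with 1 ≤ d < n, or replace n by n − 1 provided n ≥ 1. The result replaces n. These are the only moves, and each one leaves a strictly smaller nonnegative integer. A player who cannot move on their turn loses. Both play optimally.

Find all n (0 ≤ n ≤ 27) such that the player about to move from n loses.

Build the W/L table. Terminal = L. A non-terminal position is W if it has a move to some L; otherwise it is L.
n=0: no move → L
n=1: W (go to 0, an L position)
n=2: L (sole option 1(W) is W)
n=3: W (go to 2, an L position)
n=4: W (go to 2, an L position)
n=5: L (sole option 4(W) is W)
n=6: W (go to 5, an L position)
n=7: L (sole option 6(W) is W)
n=8: W (go to 7, an L position)
n=9: L (options 6(W), 8(W) are all W)
n=10: W (go to 5, an L position)
n=11: L (sole option 10(W) is W)
n=12: W (go to 9, an L position)
n=13: L (sole option 12(W) is W)
n=14: W (go to 7, an L position)
n=15: L (options 10(W), 12(W), 14(W) are all W)
n=16: W (go to 15, an L position)
n=17: L (sole option 16(W) is W)
n=18: W (go to 9, an L position)
n=19: L (sole option 18(W) is W)
n=20: W (go to 15, an L position)
n=21: L (options 14(W), 18(W), 20(W) are all W)
n=22: W (go to 11, an L position)
n=23: L (sole option 22(W) is W)
n=24: W (go to 21, an L position)
n=25: L (options 20(W), 24(W) are all W)
n=26: W (go to 13, an L position)
n=27: L (options 18(W), 24(W), 26(W) are all W)
The losing starting values of n are exactly the entries labelled L in this table (14 of them).

0, 2, 5, 7, 9, 11, 13, 15, 17, 19, 21, 23, 25, 27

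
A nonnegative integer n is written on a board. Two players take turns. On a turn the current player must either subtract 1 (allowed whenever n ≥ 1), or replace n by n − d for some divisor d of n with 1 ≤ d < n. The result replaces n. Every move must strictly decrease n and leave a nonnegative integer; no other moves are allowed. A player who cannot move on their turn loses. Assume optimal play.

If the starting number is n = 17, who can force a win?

Build the W/L table. Terminal = L. A non-terminal position is W if it has a move to some L; otherwise it is L.
n=0: no move → L
n=1: →0(L), so W
n=2: →1(W) only, which is W, so L
n=3: →2(L), so W
n=4: →2(L), so W
n=5: →4(W) only, which is W, so L
n=6: →5(L), so W
n=7: →6(W) only, which is W, so L
n=8: →7(L), so W
n=9: →6(W), 8(W) — all W, so L
n=10: →5(L), so W
n=11: →10(W) only, which is W, so L
n=12: →9(L), so W
n=13: →12(W) only, which is W, so L
n=14: →7(L), so W
n=15: →10(W), 12(W), 14(W) — all W, so L
n=16: →15(L), so W
n=17: →16(W) only, which is W, so L
The starting position 17 is L: whatever the player to move does, the opponent receives a W position.

The second player wins.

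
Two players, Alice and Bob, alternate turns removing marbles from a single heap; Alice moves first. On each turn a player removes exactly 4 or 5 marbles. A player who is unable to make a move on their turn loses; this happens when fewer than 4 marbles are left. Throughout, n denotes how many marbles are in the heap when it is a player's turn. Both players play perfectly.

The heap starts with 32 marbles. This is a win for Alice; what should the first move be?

Label each position W (a win for the player to move) or L (a loss). A position with no legal move is L; any other position is W exactly when some move reaches an L, and L when every move reaches a W.
n=0: no move → L
n=1: no move → L
n=2: no move → L
n=3: no move → L
n=4: →0(L), so W
n=5: →1(L), so W
n=6: →2(L), so W
n=7: →3(L), so W
n=8: →3(L), so W
n=9: →5(W), 4(W) — all W, so L
n=10: →6(W), 5(W) — all W, so L
n=11: →7(W), 6(W) — all W, so L
n=12: →8(W), 7(W) — all W, so L
n=13: →9(L), so W
n=14: →10(L), so W
n=15: →11(L), so W
n=16: →12(L), so W
n=17: →12(L), so W
n=18: →14(W), 13(W) — all W, so L
n=19: →15(W), 14(W) — all W, so L
n=20: →16(W), 15(W) — all W, so L
n=21: →17(W), 16(W) — all W, so L
n=22: →18(L), so W
n=23: →19(L), so W
n=24: →20(L), so W
n=25: →21(L), so W
n=26: →21(L), so W
n=27: →23(W), 22(W) — all W, so L
n=28: →24(W), 23(W) — all W, so L
n=29: →25(W), 24(W) — all W, so L
n=30: →26(W), 25(W) — all W, so L
n=31: →27(L), so W
n=32: →28(L), so W
From 32, the L positions reachable in one move are: 28, 27. Any move reaching one of these is winning.

Remove 4, leaving 28.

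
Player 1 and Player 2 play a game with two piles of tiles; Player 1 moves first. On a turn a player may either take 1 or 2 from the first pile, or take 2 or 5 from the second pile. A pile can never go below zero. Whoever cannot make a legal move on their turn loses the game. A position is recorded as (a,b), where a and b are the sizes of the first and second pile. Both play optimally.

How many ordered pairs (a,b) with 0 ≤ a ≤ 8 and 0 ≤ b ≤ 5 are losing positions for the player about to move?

Label each position W (a win for the player to move) or L (a loss). A position with no legal move is L; any other position is W exactly when some move reaches an L, and L when every move reaches a W.
Every move lowers a or b (never raises either), so fill the grid row by row in increasing a, and left to right within a row: each cell's successors are then already labelled.
      b=0  b=1  b=2  b=3  b=4  b=5
a=0:    L    L    W    W    L    W
a=1:    W    W    L    L    W    W
a=2:    W    W    W    W    W    L
a=3:    L    L    W    W    L    W
a=4:    W    W    L    L    W    W
a=5:    W    W    W    W    W    L
a=6:    L    L    W    W    L    W
a=7:    W    W    L    L    W    W
a=8:    W    W    W    W    W    L
Cells with no legal move (terminal, hence L): (0,0), (0,1).
The remaining L cells, each justified by listing all of its moves:
(0,4): only reaches (0,2)(W), which is W → L
(1,2): only reaches (0,2)(W), (1,0)(W), all W → L
(1,3): only reaches (0,3)(W), (1,1)(W), all W → L
(2,5): only reaches (1,5)(W), (0,5)(W), (2,3)(W), (2,0)(W), all W → L
(3,0): only reaches (2,0)(W), (1,0)(W), all W → L
(3,1): only reaches (2,1)(W), (1,1)(W), all W → L
(3,4): only reaches (2,4)(W), (1,4)(W), (3,2)(W), all W → L
(4,2): only reaches (3,2)(W), (2,2)(W), (4,0)(W), all W → L
(4,3): only reaches (3,3)(W), (2,3)(W), (4,1)(W), all W → L
(5,5): only reaches (4,5)(W), (3,5)(W), (5,3)(W), (5,0)(W), all W → L
(6,0): only reaches (5,0)(W), (4,0)(W), all W → L
(6,1): only reaches (5,1)(W), (4,1)(W), all W → L
(6,4): only reaches (5,4)(W), (4,4)(W), (6,2)(W), all W → L
(7,2): only reaches (6,2)(W), (5,2)(W), (7,0)(W), all W → L
(7,3): only reaches (6,3)(W), (5,3)(W), (7,1)(W), all W → L
(8,5): only reaches (7,5)(W), (6,5)(W), (8,3)(W), (8,0)(W), all W → L
Every other cell has at least one move into one of the L cells above, so it is W.
L cells per row: a=0: 3, a=1: 2, a=2: 1, a=3: 3, a=4: 2, a=5: 1, a=6: 3, a=7: 2, a=8: 1; total 18.

18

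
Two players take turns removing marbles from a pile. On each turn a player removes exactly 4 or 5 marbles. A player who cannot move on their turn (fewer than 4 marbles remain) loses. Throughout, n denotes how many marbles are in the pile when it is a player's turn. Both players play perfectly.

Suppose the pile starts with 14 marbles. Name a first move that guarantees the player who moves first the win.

Use the standard recursion: the mover loses at a terminal position; elsewhere, the mover wins exactly when some move hands the opponent an L position.
n=0: no move → L
n=1: no move → L
n=2: no move → L
n=3: no move → L
n=4: W (go to 0, an L position)
n=5: W (go to 1, an L position)
n=6: W (go to 2, an L position)
n=7: W (go to 3, an L position)
n=8: W (go to 3, an L position)
n=9: L (options 5(W), 4(W) are all W)
n=10: L (options 6(W), 5(W) are all W)
n=11: L (options 7(W), 6(W) are all W)
n=12: L (options 8(W), 7(W) are all W)
n=13: W (go to 9, an L position)
n=14: W (go to 10, an L position)
From 14, the L positions reachable in one move are: 10, 9. Any move reaching one of these is winning.

Remove 4, leaving 10.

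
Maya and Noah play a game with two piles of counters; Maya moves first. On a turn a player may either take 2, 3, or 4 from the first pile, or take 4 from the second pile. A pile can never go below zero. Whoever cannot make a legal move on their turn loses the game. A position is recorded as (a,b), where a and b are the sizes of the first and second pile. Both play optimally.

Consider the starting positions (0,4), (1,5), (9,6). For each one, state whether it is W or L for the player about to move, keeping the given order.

Build the W/L table. Terminal = L. A non-terminal position is W if it has a move to some L; otherwise it is L.
No move ever increases a pile, so every position that can arise here has a ≤ 9 and b ≤ 6; it is enough to label the cells with 0 ≤ a ≤ 9 and 0 ≤ b ≤ 6.
Every move lowers a or b (never raises either), so fill the grid row by row in increasing a, and left to right within a row: each cell's successors are then already labelled.
      b=0  b=1  b=2  b=3  b=4  b=5  b=6
a=0:    L    L    L    L    W    W    W
a=1:    L    L    L    L    W    W    W
a=2:    W    W    W    W    L    L    L
a=3:    W    W    W    W    L    L    L
a=4:    W    W    W    W    W    W    W
a=5:    W    W    W    W    W    W    W
a=6:    L    L    L    L    W    W    W
a=7:    L    L    L    L    W    W    W
a=8:    W    W    W    W    L    L    L
a=9:    W    W    W    W    L    L    L
Cells with no legal move (terminal, hence L): (0,0), (0,1), (0,2), (0,3), (1,0), (1,1), (1,2), (1,3).
The remaining L cells, each justified by listing all of its moves:
(2,4): →(0,4)(W), (2,0)(W) — all W, so L
(2,5): →(0,5)(W), (2,1)(W) — all W, so L
(2,6): →(0,6)(W), (2,2)(W) — all W, so L
(3,4): →(1,4)(W), (0,4)(W), (3,0)(W) — all W, so L
(3,5): →(1,5)(W), (0,5)(W), (3,1)(W) — all W, so L
(3,6): →(1,6)(W), (0,6)(W), (3,2)(W) — all W, so L
(6,0): →(4,0)(W), (3,0)(W), (2,0)(W) — all W, so L
(6,1): →(4,1)(W), (3,1)(W), (2,1)(W) — all W, so L
(6,2): →(4,2)(W), (3,2)(W), (2,2)(W) — all W, so L
(6,3): →(4,3)(W), (3,3)(W), (2,3)(W) — all W, so L
(7,0): →(5,0)(W), (4,0)(W), (3,0)(W) — all W, so L
(7,1): →(5,1)(W), (4,1)(W), (3,1)(W) — all W, so L
(7,2): →(5,2)(W), (4,2)(W), (3,2)(W) — all W, so L
(7,3): →(5,3)(W), (4,3)(W), (3,3)(W) — all W, so L
(8,4): →(6,4)(W), (5,4)(W), (4,4)(W), (8,0)(W) — all W, so L
(8,5): →(6,5)(W), (5,5)(W), (4,5)(W), (8,1)(W) — all W, so L
(8,6): →(6,6)(W), (5,6)(W), (4,6)(W), (8,2)(W) — all W, so L
(9,4): →(7,4)(W), (6,4)(W), (5,4)(W), (9,0)(W) — all W, so L
(9,5): →(7,5)(W), (6,5)(W), (5,5)(W), (9,1)(W) — all W, so L
(9,6): →(7,6)(W), (6,6)(W), (5,6)(W), (9,2)(W) — all W, so L
Every other cell has at least one move into one of the L cells above, so it is W.
(0,4): the move to (0,0) reaches an L cell, so W
(1,5): the move to (1,1) reaches an L cell, so W
(9,6): one of the L cells justified above, so L

(0,4): W, (1,5): W, (9,6): L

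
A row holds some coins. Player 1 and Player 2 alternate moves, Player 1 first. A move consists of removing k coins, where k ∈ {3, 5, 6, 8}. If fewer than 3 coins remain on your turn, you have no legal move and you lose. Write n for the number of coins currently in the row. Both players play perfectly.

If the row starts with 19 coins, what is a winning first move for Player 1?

Remove 6, leaving 13.

Build the W/L table. Terminal = L. A non-terminal position is W if it has a move to some L; otherwise it is L.
n=0: no move → L
n=1: no move → L
n=2: no move → L
n=3: W (go to 0, an L position)
n=4: W (go to 1, an L position)
n=5: W (go to 2, an L position)
n=6: W (go to 1, an L position)
n=7: W (go to 2, an L position)
n=8: W (go to 2, an L position)
n=9: W (go to 1, an L position)
n=10: W (go to 2, an L position)
n=11: L (options 8(W), 6(W), 5(W), 3(W) are all W)
n=12: L (options 9(W), 7(W), 6(W), 4(W) are all W)
n=13: L (options 10(W), 8(W), 7(W), 5(W) are all W)
n=14: W (go to 11, an L position)
n=15: W (go to 12, an L position)
n=16: W (go to 13, an L position)
n=17: W (go to 12, an L position)
n=18: W (go to 13, an L position)
n=19: W (go to 13, an L position)
From 19, the L positions reachable in one move are: 13, 11. Any move reaching one of these is winning.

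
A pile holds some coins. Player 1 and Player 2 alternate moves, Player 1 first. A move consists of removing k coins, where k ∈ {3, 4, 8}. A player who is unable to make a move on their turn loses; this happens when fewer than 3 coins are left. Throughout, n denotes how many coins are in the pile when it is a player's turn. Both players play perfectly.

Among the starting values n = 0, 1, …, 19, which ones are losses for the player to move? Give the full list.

0, 1, 2, 7, 12, 13, 14, 19

Compute win/loss labels from the base case upward. A position with no move is L. Any other position is W if it can reach an L in one move, else L.
n=0: no move → L
n=1: no move → L
n=2: no move → L
n=3: reaches L-position 0 → W
n=4: reaches L-position 1 → W
n=5: reaches L-position 2 → W
n=6: reaches L-position 2 → W
n=7: only reaches 4(W), 3(W), all W → L
n=8: reaches L-position 0 → W
n=9: reaches L-position 1 → W
n=10: reaches L-position 7 → W
n=11: reaches L-position 7 → W
n=12: only reaches 9(W), 8(W), 4(W), all W → L
n=13: only reaches 10(W), 9(W), 5(W), all W → L
n=14: only reaches 11(W), 10(W), 6(W), all W → L
n=15: reaches L-position 12 → W
n=16: reaches L-position 13 → W
n=17: reaches L-position 14 → W
n=18: reaches L-position 14 → W
n=19: only reaches 16(W), 15(W), 11(W), all W → L
Reading off the rows marked L gives the requested list; there are 8 such values of n.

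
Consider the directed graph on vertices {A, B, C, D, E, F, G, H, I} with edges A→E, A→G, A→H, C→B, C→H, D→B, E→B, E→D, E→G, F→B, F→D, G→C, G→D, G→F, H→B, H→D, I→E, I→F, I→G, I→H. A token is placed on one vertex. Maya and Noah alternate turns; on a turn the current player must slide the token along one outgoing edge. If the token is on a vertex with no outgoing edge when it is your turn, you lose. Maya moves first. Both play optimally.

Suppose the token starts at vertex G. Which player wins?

Noah wins.

Positions with no move are L. A position that does have a move is losing for the player to move precisely when every available move leads to a winning position for the opponent. Fill in the labels:
Every edge goes from a vertex to one that appears earlier in the order B, D, H, C, F, G, E, A, I, so processing vertices in that order labels each vertex after all of its successors.
B: no outgoing edge → L
D: →B(L), so W
H: →B(L), so W
C: →B(L), so W
F: →B(L), so W
G: →F(W), C(W), D(W) — all W, so L
E: →G(L), so W
A: →G(L), so W
I: →G(L), so W
The starting position G is L: whatever Maya does, the opponent receives a W position.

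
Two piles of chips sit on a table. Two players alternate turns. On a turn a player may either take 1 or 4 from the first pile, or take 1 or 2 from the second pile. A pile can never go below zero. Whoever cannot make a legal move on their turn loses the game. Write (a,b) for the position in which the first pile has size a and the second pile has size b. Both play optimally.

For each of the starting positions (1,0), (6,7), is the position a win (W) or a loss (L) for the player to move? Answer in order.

(1,0): W, (6,7): L

Label each position W (a win for the player to move) or L (a loss). A position with no legal move is L; any other position is W exactly when some move reaches an L, and L when every move reaches a W.
No move ever increases a pile, so every position that can arise here has a ≤ 6 and b ≤ 7; it is enough to label the cells with 0 ≤ a ≤ 6 and 0 ≤ b ≤ 7.
Every move lowers a or b (never raises either), so fill the grid row by row in increasing a, and left to right within a row: each cell's successors are then already labelled.
      b=0  b=1  b=2  b=3  b=4  b=5  b=6  b=7
a=0:    L    W    W    L    W    W    L    W
a=1:    W    L    W    W    L    W    W    L
a=2:    L    W    W    L    W    W    L    W
a=3:    W    L    W    W    L    W    W    L
a=4:    W    W    L    W    W    L    W    W
a=5:    L    W    W    L    W    W    L    W
a=6:    W    L    W    W    L    W    W    L
Cells with no legal move (terminal, hence L): (0,0).
The remaining L cells, each justified by listing all of its moves:
(0,3): L (options (0,2)(W), (0,1)(W) are all W)
(0,6): L (options (0,5)(W), (0,4)(W) are all W)
(1,1): L (options (0,1)(W), (1,0)(W) are all W)
(1,4): L (options (0,4)(W), (1,3)(W), (1,2)(W) are all W)
(1,7): L (options (0,7)(W), (1,6)(W), (1,5)(W) are all W)
(2,0): L (sole option (1,0)(W) is W)
(2,3): L (options (1,3)(W), (2,2)(W), (2,1)(W) are all W)
(2,6): L (options (1,6)(W), (2,5)(W), (2,4)(W) are all W)
(3,1): L (options (2,1)(W), (3,0)(W) are all W)
(3,4): L (options (2,4)(W), (3,3)(W), (3,2)(W) are all W)
(3,7): L (options (2,7)(W), (3,6)(W), (3,5)(W) are all W)
(4,2): L (options (3,2)(W), (0,2)(W), (4,1)(W), (4,0)(W) are all W)
(4,5): L (options (3,5)(W), (0,5)(W), (4,4)(W), (4,3)(W) are all W)
(5,0): L (options (4,0)(W), (1,0)(W) are all W)
(5,3): L (options (4,3)(W), (1,3)(W), (5,2)(W), (5,1)(W) are all W)
(5,6): L (options (4,6)(W), (1,6)(W), (5,5)(W), (5,4)(W) are all W)
(6,1): L (options (5,1)(W), (2,1)(W), (6,0)(W) are all W)
(6,4): L (options (5,4)(W), (2,4)(W), (6,3)(W), (6,2)(W) are all W)
(6,7): L (options (5,7)(W), (2,7)(W), (6,6)(W), (6,5)(W) are all W)
Every other cell has at least one move into one of the L cells above, so it is W.
(1,0): the move to (0,0) reaches an L cell, so W
(6,7): one of the L cells justified above, so L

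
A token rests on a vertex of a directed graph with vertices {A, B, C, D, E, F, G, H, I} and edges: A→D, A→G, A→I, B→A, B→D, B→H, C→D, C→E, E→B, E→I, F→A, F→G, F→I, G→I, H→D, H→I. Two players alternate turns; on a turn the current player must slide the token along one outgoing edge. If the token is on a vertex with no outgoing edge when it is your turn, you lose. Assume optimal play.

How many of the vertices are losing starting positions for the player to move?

Work bottom-up. With no move the player to move loses. Otherwise the position is W if at least one move leads to an L position for the opponent, and L if every move leads to a W.
Every edge goes from a vertex to one that appears earlier in the order I, D, G, A, H, B, F, E, C, so processing vertices in that order labels each vertex after all of its successors.
I: no outgoing edge → L
D: no outgoing edge → L
G: reaches L-position I → W
A: reaches L-position D → W
H: reaches L-position D → W
B: reaches L-position D → W
F: reaches L-position I → W
E: reaches L-position I → W
C: reaches L-position D → W
The L vertices are D, I; that is 2 in all.

2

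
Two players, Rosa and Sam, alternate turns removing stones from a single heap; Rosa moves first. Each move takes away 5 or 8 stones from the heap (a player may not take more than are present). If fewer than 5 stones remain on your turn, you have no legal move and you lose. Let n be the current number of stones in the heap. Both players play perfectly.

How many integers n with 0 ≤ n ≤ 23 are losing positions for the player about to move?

Build the W/L table. Terminal = L. A non-terminal position is W if it has a move to some L; otherwise it is L.
n=0: no move → L
n=1: no move → L
n=2: no move → L
n=3: no move → L
n=4: no move → L
n=5: →0(L), so W
n=6: →1(L), so W
n=7: →2(L), so W
n=8: →3(L), so W
n=9: →4(L), so W
n=10: →2(L), so W
n=11: →3(L), so W
n=12: →4(L), so W
n=13: →8(W), 5(W) — all W, so L
n=14: →9(W), 6(W) — all W, so L
n=15: →10(W), 7(W) — all W, so L
n=16: →11(W), 8(W) — all W, so L
n=17: →12(W), 9(W) — all W, so L
n=18: →13(L), so W
n=19: →14(L), so W
n=20: →15(L), so W
n=21: →16(L), so W
n=22: →17(L), so W
n=23: →15(L), so W
L entries with 0 ≤ n ≤ 23: n = 0, 1, 2, 3, 4, 13, 14, 15, 16, 17; that makes 10.

10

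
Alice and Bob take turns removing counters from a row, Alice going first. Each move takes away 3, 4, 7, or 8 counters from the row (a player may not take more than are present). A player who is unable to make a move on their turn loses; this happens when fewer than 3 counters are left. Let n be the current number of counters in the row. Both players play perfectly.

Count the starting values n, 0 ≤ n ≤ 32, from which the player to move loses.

Classify positions by backward induction: terminal positions (no move available) are L. From any other position, the mover wins iff some move reaches an L.
n=0: no move → L
n=1: no move → L
n=2: no move → L
n=3: →0(L), so W
n=4: →1(L), so W
n=5: →2(L), so W
n=6: →2(L), so W
n=7: →0(L), so W
n=8: →1(L), so W
n=9: →2(L), so W
n=10: →2(L), so W
n=11: →8(W), 7(W), 4(W), 3(W) — all W, so L
n=12: →9(W), 8(W), 5(W), 4(W) — all W, so L
n=13: →10(W), 9(W), 6(W), 5(W) — all W, so L
n=14: →11(L), so W
n=15: →12(L), so W
n=16: →13(L), so W
n=17: →13(L), so W
n=18: →11(L), so W
n=19: →12(L), so W
n=20: →13(L), so W
n=21: →13(L), so W
n=22: →19(W), 18(W), 15(W), 14(W) — all W, so L
n=23: →20(W), 19(W), 16(W), 15(W) — all W, so L
n=24: →21(W), 20(W), 17(W), 16(W) — all W, so L
n=25: →22(L), so W
n=26: →23(L), so W
n=27: →24(L), so W
n=28: →24(L), so W
n=29: →22(L), so W
n=30: →23(L), so W
n=31: →24(L), so W
n=32: →24(L), so W
L entries with 0 ≤ n ≤ 32: n = 0, 1, 2, 11, 12, 13, 22, 23, 24; that makes 9.

9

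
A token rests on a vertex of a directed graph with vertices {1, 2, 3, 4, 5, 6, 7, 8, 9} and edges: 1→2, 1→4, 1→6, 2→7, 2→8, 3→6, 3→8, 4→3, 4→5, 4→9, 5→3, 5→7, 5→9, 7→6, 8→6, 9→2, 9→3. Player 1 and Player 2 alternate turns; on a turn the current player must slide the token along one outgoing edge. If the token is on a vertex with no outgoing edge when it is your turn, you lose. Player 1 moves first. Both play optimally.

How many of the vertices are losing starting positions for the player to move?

Classify positions by backward induction: terminal positions (no move available) are L. From any other position, the mover wins iff some move reaches an L.
Every edge goes from a vertex to one that appears earlier in the order 6, 7, 8, 3, 2, 9, 5, 4, 1, so processing vertices in that order labels each vertex after all of its successors.
6: no outgoing edge → L
7: reaches L-position 6 → W
8: reaches L-position 6 → W
3: reaches L-position 6 → W
2: only reaches 8(W), 7(W), all W → L
9: reaches L-position 2 → W
5: only reaches 9(W), 3(W), 7(W), all W → L
4: reaches L-position 5 → W
1: reaches L-position 2 → W
The L vertices are 2, 5, 6; that is 3 in all.

3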